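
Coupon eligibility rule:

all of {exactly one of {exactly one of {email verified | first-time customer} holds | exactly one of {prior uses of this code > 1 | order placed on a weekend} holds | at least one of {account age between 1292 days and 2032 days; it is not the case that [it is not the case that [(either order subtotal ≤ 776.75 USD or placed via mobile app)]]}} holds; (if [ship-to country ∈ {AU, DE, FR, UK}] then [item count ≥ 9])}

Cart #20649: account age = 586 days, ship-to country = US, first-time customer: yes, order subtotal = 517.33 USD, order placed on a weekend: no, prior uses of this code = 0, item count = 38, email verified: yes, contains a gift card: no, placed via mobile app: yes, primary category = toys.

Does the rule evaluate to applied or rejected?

Atomic conditions:
  email verified: yes → true
  first-time customer: yes → true
  prior uses of this code > 1: 0 > 1 is false
  order placed on a weekend: no → false
  account age between 1292 days and 2032 days: 586 in [1292, 2032] is false
  order subtotal ≤ 776.75 USD: 517.33 ≤ 776.75 is true
  placed via mobile app: yes → true
  ship-to country ∈ {AU, DE, FR, UK}: US is not in the set → false
  item count ≥ 9: 38 ≥ 9 is true
Combine:
[1.1] exactly-one(true, true) = false
[1.2] exactly-one(false, false) = false
[1.3.2.1.1] true OR true = true
[1.3.2.1] NOT true = false
[1.3.2] NOT false = true
[1.3] false OR true = true
[1] exactly-one(false, false, true) = true
[2] false → true (antecedent false ⇒ implication holds) = true
[root] true AND true = true
Overall: true → applied

Applied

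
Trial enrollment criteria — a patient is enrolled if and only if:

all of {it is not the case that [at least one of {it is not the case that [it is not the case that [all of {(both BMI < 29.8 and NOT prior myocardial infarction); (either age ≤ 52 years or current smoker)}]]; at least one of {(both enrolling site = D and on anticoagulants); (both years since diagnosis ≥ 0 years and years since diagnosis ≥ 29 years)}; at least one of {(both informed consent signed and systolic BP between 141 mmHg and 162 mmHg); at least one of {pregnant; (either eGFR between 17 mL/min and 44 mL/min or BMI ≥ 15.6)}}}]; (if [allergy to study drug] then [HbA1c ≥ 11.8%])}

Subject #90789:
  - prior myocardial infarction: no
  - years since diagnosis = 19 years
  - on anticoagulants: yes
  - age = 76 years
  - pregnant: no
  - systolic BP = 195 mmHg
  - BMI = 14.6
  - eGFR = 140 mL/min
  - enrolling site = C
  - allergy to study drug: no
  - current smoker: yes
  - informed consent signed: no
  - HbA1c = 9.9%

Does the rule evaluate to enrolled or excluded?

Excluded

Atomic conditions:
  BMI < 29.8: 14.6 < 29.8 is true
  NOT prior myocardial infarction: no → true
  age ≤ 52 years: 76 ≤ 52 is false
  current smoker: yes → true
  enrolling site = D: C == D is false
  on anticoagulants: yes → true
  years since diagnosis ≥ 0 years: 19 ≥ 0 is true
  years since diagnosis ≥ 29 years: 19 ≥ 29 is false
  informed consent signed: no → false
  systolic BP between 141 mmHg and 162 mmHg: 195 in [141, 162] is false
  pregnant: no → false
  eGFR between 17 mL/min and 44 mL/min: 140 in [17, 44] is false
  BMI ≥ 15.6: 14.6 ≥ 15.6 is false
  allergy to study drug: no → false
  HbA1c ≥ 11.8%: 9.9 ≥ 11.8 is false
Combine:
[1.1.1.1.1.1] true AND true = true
[1.1.1.1.1.2] false OR true = true
[1.1.1.1.1] true AND true = true
[1.1.1.1] NOT true = false
[1.1.1] NOT false = true
[1.1.2.1] false AND true = false
[1.1.2.2] true AND false = false
[1.1.2] false OR false = false
[1.1.3.1] false AND false = false
[1.1.3.2.2] false OR false = false
[1.1.3.2] false OR false = false
[1.1.3] false OR false = false
[1.1] true OR false OR false = true
[1] NOT true = false
[2] false → false (antecedent false ⇒ implication holds) = true
[root] false AND true = false
Overall: false → excluded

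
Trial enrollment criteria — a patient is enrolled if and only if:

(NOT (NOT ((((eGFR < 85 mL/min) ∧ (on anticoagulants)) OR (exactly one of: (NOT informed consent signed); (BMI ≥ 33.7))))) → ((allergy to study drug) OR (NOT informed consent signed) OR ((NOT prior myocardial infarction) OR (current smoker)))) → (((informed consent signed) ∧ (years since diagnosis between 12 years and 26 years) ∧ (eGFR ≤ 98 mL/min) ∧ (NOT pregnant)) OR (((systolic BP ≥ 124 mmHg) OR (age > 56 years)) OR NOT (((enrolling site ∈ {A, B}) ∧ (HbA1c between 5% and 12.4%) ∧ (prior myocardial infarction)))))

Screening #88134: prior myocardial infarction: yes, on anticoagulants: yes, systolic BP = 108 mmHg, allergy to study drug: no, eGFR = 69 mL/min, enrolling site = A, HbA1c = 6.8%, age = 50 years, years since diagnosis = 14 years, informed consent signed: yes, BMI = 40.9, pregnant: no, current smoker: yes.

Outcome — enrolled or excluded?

Enrolled

Atomic conditions:
  eGFR < 85 mL/min: 69 < 85 is true
  on anticoagulants: yes → true
  NOT informed consent signed: yes → false
  BMI ≥ 33.7: 40.9 ≥ 33.7 is true
  allergy to study drug: no → false
  NOT prior myocardial infarction: yes → false
  current smoker: yes → true
  informed consent signed: yes → true
  years since diagnosis between 12 years and 26 years: 14 in [12, 26] is true
  eGFR ≤ 98 mL/min: 69 ≤ 98 is true
  NOT pregnant: no → true
  systolic BP ≥ 124 mmHg: 108 ≥ 124 is false
  age > 56 years: 50 > 56 is false
  enrolling site ∈ {A, B}: A is in the set → true
  HbA1c between 5% and 12.4%: 6.8 in [5, 12.4] is true
  prior myocardial infarction: yes → true
Combine:
[1.1.1.1.1] true AND true = true
[1.1.1.1.2] exactly-one(false, true) = true
[1.1.1.1] true OR true = true
[1.1.1] NOT true = false
[1.1] NOT false = true
[1.2.3] false OR true = true
[1.2] false OR false OR true = true
[1] true → true = true
[2.1] true AND true AND true AND true = true
[2.2.1] false OR false = false
[2.2.2.1] true AND true AND true = true
[2.2.2] NOT true = false
[2.2] false OR false = false
[2] true OR false = true
[root] true → true = true
Overall: true → enrolled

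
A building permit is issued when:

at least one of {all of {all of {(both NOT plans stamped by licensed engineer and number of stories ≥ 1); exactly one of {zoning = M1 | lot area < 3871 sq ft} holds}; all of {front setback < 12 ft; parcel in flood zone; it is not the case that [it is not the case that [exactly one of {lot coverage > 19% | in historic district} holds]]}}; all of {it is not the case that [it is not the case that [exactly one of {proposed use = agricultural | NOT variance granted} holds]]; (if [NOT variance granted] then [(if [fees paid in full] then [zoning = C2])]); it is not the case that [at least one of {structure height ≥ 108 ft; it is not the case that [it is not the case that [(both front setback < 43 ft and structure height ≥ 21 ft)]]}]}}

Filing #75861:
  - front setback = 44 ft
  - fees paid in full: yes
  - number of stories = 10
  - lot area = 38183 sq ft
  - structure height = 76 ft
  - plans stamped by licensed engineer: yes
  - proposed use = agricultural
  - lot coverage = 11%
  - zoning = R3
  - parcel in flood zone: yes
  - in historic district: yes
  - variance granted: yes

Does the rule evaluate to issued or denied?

Atomic conditions:
  NOT plans stamped by licensed engineer: yes → false
  number of stories ≥ 1: 10 ≥ 1 is true
  zoning = M1: R3 == M1 is false
  lot area < 3871 sq ft: 38183 < 3871 is false
  front setback < 12 ft: 44 < 12 is false
  parcel in flood zone: yes → true
  lot coverage > 19%: 11 > 19 is false
  in historic district: yes → true
  proposed use = agricultural: agricultural == agricultural is true
  NOT variance granted: yes → false
  fees paid in full: yes → true
  zoning = C2: R3 == C2 is false
  structure height ≥ 108 ft: 76 ≥ 108 is false
  front setback < 43 ft: 44 < 43 is false
  structure height ≥ 21 ft: 76 ≥ 21 is true
Combine:
[1.1.1] false AND true = false
[1.1.2] exactly-one(false, false) = false
[1.1] false AND false = false
[1.2.3.1.1] exactly-one(false, true) = true
[1.2.3.1] NOT true = false
[1.2.3] NOT false = true
[1.2] false AND true AND true = false
[1] false AND false = false
[2.1.1.1] exactly-one(true, false) = true
[2.1.1] NOT true = false
[2.1] NOT false = true
[2.2.2] true → false = false
[2.2] false → false (antecedent false ⇒ implication holds) = true
[2.3.1.2.1.1] false AND true = false
[2.3.1.2.1] NOT false = true
[2.3.1.2] NOT true = false
[2.3.1] false OR false = false
[2.3] NOT false = true
[2] true AND true AND true = true
[root] false OR true = true
Overall: true → issued

Issued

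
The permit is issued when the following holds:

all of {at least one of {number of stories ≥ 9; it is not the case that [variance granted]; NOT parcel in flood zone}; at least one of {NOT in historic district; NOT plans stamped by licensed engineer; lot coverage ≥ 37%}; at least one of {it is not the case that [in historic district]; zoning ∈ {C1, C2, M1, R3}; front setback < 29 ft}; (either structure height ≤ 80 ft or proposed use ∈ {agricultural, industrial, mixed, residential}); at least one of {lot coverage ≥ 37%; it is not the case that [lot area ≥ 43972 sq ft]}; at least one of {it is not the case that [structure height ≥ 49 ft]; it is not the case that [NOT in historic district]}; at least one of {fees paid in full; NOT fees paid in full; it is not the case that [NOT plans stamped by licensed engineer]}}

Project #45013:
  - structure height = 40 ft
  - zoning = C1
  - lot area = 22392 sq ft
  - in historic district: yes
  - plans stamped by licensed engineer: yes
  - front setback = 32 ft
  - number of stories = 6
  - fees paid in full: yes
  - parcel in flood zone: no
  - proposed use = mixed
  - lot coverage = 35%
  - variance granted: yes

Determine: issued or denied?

Denied

Atomic conditions:
  number of stories ≥ 9: 6 ≥ 9 is false
  variance granted: yes → true
  NOT parcel in flood zone: no → true
  NOT in historic district: yes → false
  NOT plans stamped by licensed engineer: yes → false
  lot coverage ≥ 37%: 35 ≥ 37 is false
  in historic district: yes → true
  zoning ∈ {C1, C2, M1, R3}: C1 is in the set → true
  front setback < 29 ft: 32 < 29 is false
  structure height ≤ 80 ft: 40 ≤ 80 is true
  proposed use ∈ {agricultural, industrial, mixed, residential}: mixed is in the set → true
  lot area ≥ 43972 sq ft: 22392 ≥ 43972 is false
  structure height ≥ 49 ft: 40 ≥ 49 is false
  fees paid in full: yes → true
  NOT fees paid in full: yes → false
Combine:
[1.2] NOT true = false
[1] false OR false OR true = true
[2] false OR false OR false = false
[3.1] NOT true = false
[3] false OR true OR false = true
[4] true OR true = true
[5.2] NOT false = true
[5] false OR true = true
[6.1] NOT false = true
[6.2] NOT false = true
[6] true OR true = true
[7.3] NOT false = true
[7] true OR false OR true = true
[root] true AND false AND true AND true AND true AND true AND true = false
Overall: false → denied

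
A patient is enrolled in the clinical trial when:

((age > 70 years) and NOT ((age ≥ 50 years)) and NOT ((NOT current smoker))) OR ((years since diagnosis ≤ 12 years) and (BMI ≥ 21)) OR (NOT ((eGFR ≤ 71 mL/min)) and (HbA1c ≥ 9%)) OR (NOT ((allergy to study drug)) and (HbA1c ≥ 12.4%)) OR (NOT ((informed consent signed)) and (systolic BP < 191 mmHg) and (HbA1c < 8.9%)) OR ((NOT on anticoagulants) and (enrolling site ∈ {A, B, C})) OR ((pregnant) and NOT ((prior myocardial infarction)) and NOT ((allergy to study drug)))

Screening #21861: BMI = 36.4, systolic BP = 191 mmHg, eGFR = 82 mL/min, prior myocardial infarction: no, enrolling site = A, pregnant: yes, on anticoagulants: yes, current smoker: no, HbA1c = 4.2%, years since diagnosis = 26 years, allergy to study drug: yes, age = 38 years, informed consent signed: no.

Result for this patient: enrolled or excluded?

Atomic conditions:
  age > 70 years: 38 > 70 is false
  age ≥ 50 years: 38 ≥ 50 is false
  NOT current smoker: no → true
  years since diagnosis ≤ 12 years: 26 ≤ 12 is false
  BMI ≥ 21: 36.4 ≥ 21 is true
  eGFR ≤ 71 mL/min: 82 ≤ 71 is false
  HbA1c ≥ 9%: 4.2 ≥ 9 is false
  allergy to study drug: yes → true
  HbA1c ≥ 12.4%: 4.2 ≥ 12.4 is false
  informed consent signed: no → false
  systolic BP < 191 mmHg: 191 < 191 is false
  HbA1c < 8.9%: 4.2 < 8.9 is true
  NOT on anticoagulants: yes → false
  enrolling site ∈ {A, B, C}: A is in the set → true
  pregnant: yes → true
  prior myocardial infarction: no → false
Combine:
[1.2] NOT false = true
[1.3] NOT true = false
[1] false AND true AND false = false
[2] false AND true = false
[3.1] NOT false = true
[3] true AND false = false
[4.1] NOT true = false
[4] false AND false = false
[5.1] NOT false = true
[5] true AND false AND true = false
[6] false AND true = false
[7.2] NOT false = true
[7.3] NOT true = false
[7] true AND true AND false = false
[root] false OR false OR false OR false OR false OR false OR false = false
Overall: false → excluded

Excluded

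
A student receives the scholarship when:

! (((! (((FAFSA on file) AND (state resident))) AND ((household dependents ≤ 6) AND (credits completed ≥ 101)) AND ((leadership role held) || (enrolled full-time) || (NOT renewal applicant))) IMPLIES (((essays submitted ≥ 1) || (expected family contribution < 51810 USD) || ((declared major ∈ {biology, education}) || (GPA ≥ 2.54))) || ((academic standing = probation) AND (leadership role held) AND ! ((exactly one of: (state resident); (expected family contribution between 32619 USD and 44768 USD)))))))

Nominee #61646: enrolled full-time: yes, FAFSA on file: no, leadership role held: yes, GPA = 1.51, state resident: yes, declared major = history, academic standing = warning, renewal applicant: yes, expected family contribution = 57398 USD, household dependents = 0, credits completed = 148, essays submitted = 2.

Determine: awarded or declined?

Atomic conditions:
  FAFSA on file: no → false
  state resident: yes → true
  household dependents ≤ 6: 0 ≤ 6 is true
  credits completed ≥ 101: 148 ≥ 101 is true
  leadership role held: yes → true
  enrolled full-time: yes → true
  NOT renewal applicant: yes → false
  essays submitted ≥ 1: 2 ≥ 1 is true
  expected family contribution < 51810 USD: 57398 < 51810 is false
  declared major ∈ {biology, education}: history is not in the set → false
  GPA ≥ 2.54: 1.51 ≥ 2.54 is false
  academic standing = probation: warning == probation is false
  expected family contribution between 32619 USD and 44768 USD: 57398 in [32619, 44768] is false
Combine:
[1.1.1.1] false AND true = false
[1.1.1] NOT false = true
[1.1.2] true AND true = true
[1.1.3] true OR true OR false = true
[1.1] true AND true AND true = true
[1.2.1.3] false OR false = false
[1.2.1] true OR false OR false = true
[1.2.2.3.1] exactly-one(true, false) = true
[1.2.2.3] NOT true = false
[1.2.2] false AND true AND false = false
[1.2] true OR false = true
[1] true → true = true
[root] NOT true = false
Overall: false → declined

Declined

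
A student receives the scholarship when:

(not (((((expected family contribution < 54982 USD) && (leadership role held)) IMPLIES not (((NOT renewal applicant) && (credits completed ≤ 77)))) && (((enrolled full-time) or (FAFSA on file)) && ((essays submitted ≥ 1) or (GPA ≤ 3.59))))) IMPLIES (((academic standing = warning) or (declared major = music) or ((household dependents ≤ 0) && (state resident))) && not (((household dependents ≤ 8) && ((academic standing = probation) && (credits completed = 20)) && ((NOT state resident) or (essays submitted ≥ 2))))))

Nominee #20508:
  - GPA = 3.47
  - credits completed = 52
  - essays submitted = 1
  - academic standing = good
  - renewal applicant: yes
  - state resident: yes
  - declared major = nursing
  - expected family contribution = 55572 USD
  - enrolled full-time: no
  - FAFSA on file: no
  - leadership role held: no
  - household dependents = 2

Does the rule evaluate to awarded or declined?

Atomic conditions:
  expected family contribution < 54982 USD: 55572 < 54982 is false
  leadership role held: no → false
  NOT renewal applicant: yes → false
  credits completed ≤ 77: 52 ≤ 77 is true
  enrolled full-time: no → false
  FAFSA on file: no → false
  essays submitted ≥ 1: 1 ≥ 1 is true
  GPA ≤ 3.59: 3.47 ≤ 3.59 is true
  academic standing = warning: good == warning is false
  declared major = music: nursing == music is false
  household dependents ≤ 0: 2 ≤ 0 is false
  state resident: yes → true
  household dependents ≤ 8: 2 ≤ 8 is true
  academic standing = probation: good == probation is false
  credits completed = 20: 52 == 20 is false
  NOT state resident: yes → false
  essays submitted ≥ 2: 1 ≥ 2 is false
Combine:
[1.1.1.1] false AND false = false
[1.1.1.2.1] false AND true = false
[1.1.1.2] NOT false = true
[1.1.1] false → true (antecedent false ⇒ implication holds) = true
[1.1.2.1] false OR false = false
[1.1.2.2] true OR true = true
[1.1.2] false AND true = false
[1.1] true AND false = false
[1] NOT false = true
[2.1.3] false AND true = false
[2.1] false OR false OR false = false
[2.2.1.2] false AND false = false
[2.2.1.3] false OR false = false
[2.2.1] true AND false AND false = false
[2.2] NOT false = true
[2] false AND true = false
[root] true → false = false
Overall: false → declined

Declined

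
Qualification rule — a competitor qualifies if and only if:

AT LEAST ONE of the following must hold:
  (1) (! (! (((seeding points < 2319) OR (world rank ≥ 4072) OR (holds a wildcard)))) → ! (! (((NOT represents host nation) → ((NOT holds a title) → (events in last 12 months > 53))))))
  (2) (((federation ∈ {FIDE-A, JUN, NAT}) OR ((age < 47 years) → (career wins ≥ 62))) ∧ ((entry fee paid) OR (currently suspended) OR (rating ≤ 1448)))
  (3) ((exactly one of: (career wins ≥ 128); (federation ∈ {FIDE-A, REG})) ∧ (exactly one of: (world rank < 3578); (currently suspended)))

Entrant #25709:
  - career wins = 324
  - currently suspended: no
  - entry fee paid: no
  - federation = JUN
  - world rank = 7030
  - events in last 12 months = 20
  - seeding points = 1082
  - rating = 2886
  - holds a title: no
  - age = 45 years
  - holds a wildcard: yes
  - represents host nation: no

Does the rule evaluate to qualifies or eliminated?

Atomic conditions:
  seeding points < 2319: 1082 < 2319 is true
  world rank ≥ 4072: 7030 ≥ 4072 is true
  holds a wildcard: yes → true
  NOT represents host nation: no → true
  NOT holds a title: no → true
  events in last 12 months > 53: 20 > 53 is false
  federation ∈ {FIDE-A, JUN, NAT}: JUN is in the set → true
  age < 47 years: 45 < 47 is true
  career wins ≥ 62: 324 ≥ 62 is true
  entry fee paid: no → false
  currently suspended: no → false
  rating ≤ 1448: 2886 ≤ 1448 is false
  career wins ≥ 128: 324 ≥ 128 is true
  federation ∈ {FIDE-A, REG}: JUN is not in the set → false
  world rank < 3578: 7030 < 3578 is false
Combine:
[1.1.1.1] true OR true OR true = true
[1.1.1] NOT true = false
[1.1] NOT false = true
[1.2.1.1.2] true → false = false
[1.2.1.1] true → false = false
[1.2.1] NOT false = true
[1.2] NOT true = false
[1] true → false = false
[2.1.2] true → true = true
[2.1] true OR true = true
[2.2] false OR false OR false = false
[2] true AND false = false
[3.1] exactly-one(true, false) = true
[3.2] exactly-one(false, false) = false
[3] true AND false = false
[root] false OR false OR false = false
Overall: false → eliminated

Eliminated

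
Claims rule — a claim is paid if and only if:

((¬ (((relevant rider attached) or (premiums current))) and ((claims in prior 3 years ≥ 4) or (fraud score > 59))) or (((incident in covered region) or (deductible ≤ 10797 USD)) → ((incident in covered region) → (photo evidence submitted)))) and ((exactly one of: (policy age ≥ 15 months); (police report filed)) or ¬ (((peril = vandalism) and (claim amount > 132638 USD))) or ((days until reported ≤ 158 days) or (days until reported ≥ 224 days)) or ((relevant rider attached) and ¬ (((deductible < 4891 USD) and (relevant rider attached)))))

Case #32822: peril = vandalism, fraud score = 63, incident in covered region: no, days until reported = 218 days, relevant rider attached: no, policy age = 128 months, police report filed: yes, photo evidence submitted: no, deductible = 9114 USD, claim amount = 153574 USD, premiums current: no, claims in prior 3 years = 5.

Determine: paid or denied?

Denied

Atomic conditions:
  relevant rider attached: no → false
  premiums current: no → false
  claims in prior 3 years ≥ 4: 5 ≥ 4 is true
  fraud score > 59: 63 > 59 is true
  incident in covered region: no → false
  deductible ≤ 10797 USD: 9114 ≤ 10797 is true
  photo evidence submitted: no → false
  policy age ≥ 15 months: 128 ≥ 15 is true
  police report filed: yes → true
  peril = vandalism: vandalism == vandalism is true
  claim amount > 132638 USD: 153574 > 132638 is true
  days until reported ≤ 158 days: 218 ≤ 158 is false
  days until reported ≥ 224 days: 218 ≥ 224 is false
  deductible < 4891 USD: 9114 < 4891 is false
Combine:
[1.1.1.1] false OR false = false
[1.1.1] NOT false = true
[1.1.2] true OR true = true
[1.1] true AND true = true
[1.2.1] false OR true = true
[1.2.2] false → false (antecedent false ⇒ implication holds) = true
[1.2] true → true = true
[1] true OR true = true
[2.1] exactly-one(true, true) = false
[2.2.1] true AND true = true
[2.2] NOT true = false
[2.3] false OR false = false
[2.4.2.1] false AND false = false
[2.4.2] NOT false = true
[2.4] false AND true = false
[2] false OR false OR false OR false = false
[root] true AND false = false
Overall: false → denied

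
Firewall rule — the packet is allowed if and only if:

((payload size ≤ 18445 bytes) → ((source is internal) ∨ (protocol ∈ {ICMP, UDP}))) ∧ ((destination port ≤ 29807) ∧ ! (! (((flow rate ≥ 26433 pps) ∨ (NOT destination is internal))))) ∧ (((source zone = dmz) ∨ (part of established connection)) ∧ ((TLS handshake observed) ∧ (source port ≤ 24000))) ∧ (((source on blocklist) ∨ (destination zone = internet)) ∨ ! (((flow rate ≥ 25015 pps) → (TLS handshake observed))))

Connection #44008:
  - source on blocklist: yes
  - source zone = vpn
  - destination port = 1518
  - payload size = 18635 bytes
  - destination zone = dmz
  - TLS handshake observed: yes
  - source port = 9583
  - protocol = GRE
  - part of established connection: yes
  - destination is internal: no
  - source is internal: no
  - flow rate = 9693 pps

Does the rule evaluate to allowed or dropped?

Atomic conditions:
  payload size ≤ 18445 bytes: 18635 ≤ 18445 is false
  source is internal: no → false
  protocol ∈ {ICMP, UDP}: GRE is not in the set → false
  destination port ≤ 29807: 1518 ≤ 29807 is true
  flow rate ≥ 26433 pps: 9693 ≥ 26433 is false
  NOT destination is internal: no → true
  source zone = dmz: vpn == dmz is false
  part of established connection: yes → true
  TLS handshake observed: yes → true
  source port ≤ 24000: 9583 ≤ 24000 is true
  source on blocklist: yes → true
  destination zone = internet: dmz == internet is false
  flow rate ≥ 25015 pps: 9693 ≥ 25015 is false
Combine:
[1.2] false OR false = false
[1] false → false (antecedent false ⇒ implication holds) = true
[2.2.1.1] false OR true = true
[2.2.1] NOT true = false
[2.2] NOT false = true
[2] true AND true = true
[3.1] false OR true = true
[3.2] true AND true = true
[3] true AND true = true
[4.1] true OR false = true
[4.2.1] false → true (antecedent false ⇒ implication holds) = true
[4.2] NOT true = false
[4] true OR false = true
[root] true AND true AND true AND true = true
Overall: true → allowed

Allowed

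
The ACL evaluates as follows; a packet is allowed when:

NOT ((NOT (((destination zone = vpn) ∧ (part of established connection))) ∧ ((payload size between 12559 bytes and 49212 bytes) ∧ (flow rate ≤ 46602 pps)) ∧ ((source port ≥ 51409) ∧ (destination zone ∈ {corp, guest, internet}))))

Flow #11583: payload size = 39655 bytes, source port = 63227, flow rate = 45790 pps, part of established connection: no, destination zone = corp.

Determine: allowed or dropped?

Atomic conditions:
  destination zone = vpn: corp == vpn is false
  part of established connection: no → false
  payload size between 12559 bytes and 49212 bytes: 39655 in [12559, 49212] is true
  flow rate ≤ 46602 pps: 45790 ≤ 46602 is true
  source port ≥ 51409: 63227 ≥ 51409 is true
  destination zone ∈ {corp, guest, internet}: corp is in the set → true
Combine:
[1.1.1] false AND false = false
[1.1] NOT false = true
[1.2] true AND true = true
[1.3] true AND true = true
[1] true AND true AND true = true
[root] NOT true = false
Overall: false → dropped

Dropped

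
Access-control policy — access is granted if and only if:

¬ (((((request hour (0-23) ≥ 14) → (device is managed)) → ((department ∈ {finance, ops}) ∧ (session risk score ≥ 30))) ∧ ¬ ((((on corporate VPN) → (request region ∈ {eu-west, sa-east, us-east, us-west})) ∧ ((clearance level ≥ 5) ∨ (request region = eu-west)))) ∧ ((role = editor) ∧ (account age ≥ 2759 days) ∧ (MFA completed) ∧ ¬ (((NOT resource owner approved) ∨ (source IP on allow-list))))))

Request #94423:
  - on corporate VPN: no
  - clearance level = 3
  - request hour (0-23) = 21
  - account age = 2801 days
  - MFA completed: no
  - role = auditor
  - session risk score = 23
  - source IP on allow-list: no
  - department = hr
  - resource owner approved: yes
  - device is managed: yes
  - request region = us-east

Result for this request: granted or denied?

Atomic conditions:
  request hour (0-23) ≥ 14: 21 ≥ 14 is true
  device is managed: yes → true
  department ∈ {finance, ops}: hr is not in the set → false
  session risk score ≥ 30: 23 ≥ 30 is false
  on corporate VPN: no → false
  request region ∈ {eu-west, sa-east, us-east, us-west}: us-east is in the set → true
  clearance level ≥ 5: 3 ≥ 5 is false
  request region = eu-west: us-east == eu-west is false
  role = editor: auditor == editor is false
  account age ≥ 2759 days: 2801 ≥ 2759 is true
  MFA completed: no → false
  NOT resource owner approved: yes → false
  source IP on allow-list: no → false
Combine:
[1.1.1] true → true = true
[1.1.2] false AND false = false
[1.1] true → false = false
[1.2.1.1] false → true (antecedent false ⇒ implication holds) = true
[1.2.1.2] false OR false = false
[1.2.1] true AND false = false
[1.2] NOT false = true
[1.3.4.1] false OR false = false
[1.3.4] NOT false = true
[1.3] false AND true AND false AND true = false
[1] false AND true AND false = false
[root] NOT false = true
Overall: true → granted

Granted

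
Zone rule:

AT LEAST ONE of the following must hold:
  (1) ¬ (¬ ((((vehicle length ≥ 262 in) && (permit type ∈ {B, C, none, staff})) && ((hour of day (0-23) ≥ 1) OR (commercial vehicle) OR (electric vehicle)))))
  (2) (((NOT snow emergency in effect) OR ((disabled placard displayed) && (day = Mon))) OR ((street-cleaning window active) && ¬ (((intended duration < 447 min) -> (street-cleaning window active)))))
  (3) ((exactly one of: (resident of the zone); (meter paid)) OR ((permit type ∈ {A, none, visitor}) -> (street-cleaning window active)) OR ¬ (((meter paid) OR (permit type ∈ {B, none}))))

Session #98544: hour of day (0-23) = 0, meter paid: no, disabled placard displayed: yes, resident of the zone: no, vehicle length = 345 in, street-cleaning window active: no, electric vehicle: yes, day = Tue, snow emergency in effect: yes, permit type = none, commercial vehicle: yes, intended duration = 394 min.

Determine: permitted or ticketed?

Atomic conditions:
  vehicle length ≥ 262 in: 345 ≥ 262 is true
  permit type ∈ {B, C, none, staff}: none is in the set → true
  hour of day (0-23) ≥ 1: 0 ≥ 1 is false
  commercial vehicle: yes → true
  electric vehicle: yes → true
  NOT snow emergency in effect: yes → false
  disabled placard displayed: yes → true
  day = Mon: Tue == Mon is false
  street-cleaning window active: no → false
  intended duration < 447 min: 394 < 447 is true
  resident of the zone: no → false
  meter paid: no → false
  permit type ∈ {A, none, visitor}: none is in the set → true
  permit type ∈ {B, none}: none is in the set → true
Combine:
[1.1.1.1] true AND true = true
[1.1.1.2] false OR true OR true = true
[1.1.1] true AND true = true
[1.1] NOT true = false
[1] NOT false = true
[2.1.2] true AND false = false
[2.1] false OR false = false
[2.2.2.1] true → false = false
[2.2.2] NOT false = true
[2.2] false AND true = false
[2] false OR false = false
[3.1] exactly-one(false, false) = false
[3.2] true → false = false
[3.3.1] false OR true = true
[3.3] NOT true = false
[3] false OR false OR false = false
[root] true OR false OR false = true
Overall: true → permitted

Permitted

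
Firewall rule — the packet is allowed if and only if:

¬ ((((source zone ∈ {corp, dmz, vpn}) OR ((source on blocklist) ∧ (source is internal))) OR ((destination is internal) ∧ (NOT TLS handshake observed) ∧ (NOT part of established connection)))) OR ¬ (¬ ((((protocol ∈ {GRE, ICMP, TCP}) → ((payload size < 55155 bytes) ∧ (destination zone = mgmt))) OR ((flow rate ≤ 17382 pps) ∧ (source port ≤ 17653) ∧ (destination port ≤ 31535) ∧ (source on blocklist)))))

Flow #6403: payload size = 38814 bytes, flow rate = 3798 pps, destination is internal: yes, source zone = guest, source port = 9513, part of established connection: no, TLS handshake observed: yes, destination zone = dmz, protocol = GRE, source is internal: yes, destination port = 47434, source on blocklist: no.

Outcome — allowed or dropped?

Atomic conditions:
  source zone ∈ {corp, dmz, vpn}: guest is not in the set → false
  source on blocklist: no → false
  source is internal: yes → true
  destination is internal: yes → true
  NOT TLS handshake observed: yes → false
  NOT part of established connection: no → true
  protocol ∈ {GRE, ICMP, TCP}: GRE is in the set → true
  payload size < 55155 bytes: 38814 < 55155 is true
  destination zone = mgmt: dmz == mgmt is false
  flow rate ≤ 17382 pps: 3798 ≤ 17382 is true
  source port ≤ 17653: 9513 ≤ 17653 is true
  destination port ≤ 31535: 47434 ≤ 31535 is false
Combine:
[1.1.1.2] false AND true = false
[1.1.1] false OR false = false
[1.1.2] true AND false AND true = false
[1.1] false OR false = false
[1] NOT false = true
[2.1.1.1.2] true AND false = false
[2.1.1.1] true → false = false
[2.1.1.2] true AND true AND false AND false = false
[2.1.1] false OR false = false
[2.1] NOT false = true
[2] NOT true = false
[root] true OR false = true
Overall: true → allowed

Allowed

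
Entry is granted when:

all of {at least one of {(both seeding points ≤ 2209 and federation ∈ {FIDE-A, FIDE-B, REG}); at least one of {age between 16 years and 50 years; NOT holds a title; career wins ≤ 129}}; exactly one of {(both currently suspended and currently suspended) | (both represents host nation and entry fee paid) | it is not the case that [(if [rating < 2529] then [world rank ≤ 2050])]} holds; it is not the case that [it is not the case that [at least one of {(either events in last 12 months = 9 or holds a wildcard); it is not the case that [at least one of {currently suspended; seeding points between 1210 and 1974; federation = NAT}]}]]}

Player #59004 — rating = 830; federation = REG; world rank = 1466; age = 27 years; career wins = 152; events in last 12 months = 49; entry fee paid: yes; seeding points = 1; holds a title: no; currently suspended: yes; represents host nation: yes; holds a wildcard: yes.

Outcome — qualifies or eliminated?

Atomic conditions:
  seeding points ≤ 2209: 1 ≤ 2209 is true
  federation ∈ {FIDE-A, FIDE-B, REG}: REG is in the set → true
  age between 16 years and 50 years: 27 in [16, 50] is true
  NOT holds a title: no → true
  career wins ≤ 129: 152 ≤ 129 is false
  currently suspended: yes → true
  represents host nation: yes → true
  entry fee paid: yes → true
  rating < 2529: 830 < 2529 is true
  world rank ≤ 2050: 1466 ≤ 2050 is true
  events in last 12 months = 9: 49 == 9 is false
  holds a wildcard: yes → true
  seeding points between 1210 and 1974: 1 in [1210, 1974] is false
  federation = NAT: REG == NAT is false
Combine:
[1.1] true AND true = true
[1.2] true OR true OR false = true
[1] true OR true = true
[2.1] true AND true = true
[2.2] true AND true = true
[2.3.1] true → true = true
[2.3] NOT true = false
[2] exactly-one(true, true, false) = false
[3.1.1.1] false OR true = true
[3.1.1.2.1] true OR false OR false = true
[3.1.1.2] NOT true = false
[3.1.1] true OR false = true
[3.1] NOT true = false
[3] NOT false = true
[root] true AND false AND true = false
Overall: false → eliminated

Eliminated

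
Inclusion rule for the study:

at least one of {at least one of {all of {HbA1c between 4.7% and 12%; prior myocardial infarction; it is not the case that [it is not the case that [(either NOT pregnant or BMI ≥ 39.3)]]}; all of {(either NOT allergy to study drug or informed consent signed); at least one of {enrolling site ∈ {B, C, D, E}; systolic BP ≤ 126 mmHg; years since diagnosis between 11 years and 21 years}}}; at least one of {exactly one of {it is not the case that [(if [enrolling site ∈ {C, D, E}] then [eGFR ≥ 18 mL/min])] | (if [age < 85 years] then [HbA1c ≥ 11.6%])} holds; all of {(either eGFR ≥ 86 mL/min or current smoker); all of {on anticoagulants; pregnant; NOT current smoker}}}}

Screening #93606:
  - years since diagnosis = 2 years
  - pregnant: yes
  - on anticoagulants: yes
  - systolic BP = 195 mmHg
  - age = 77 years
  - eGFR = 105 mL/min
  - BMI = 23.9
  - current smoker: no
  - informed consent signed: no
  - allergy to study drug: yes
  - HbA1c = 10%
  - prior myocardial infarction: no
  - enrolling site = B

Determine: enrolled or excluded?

Enrolled

Atomic conditions:
  HbA1c between 4.7% and 12%: 10 in [4.7, 12] is true
  prior myocardial infarction: no → false
  NOT pregnant: yes → false
  BMI ≥ 39.3: 23.9 ≥ 39.3 is false
  NOT allergy to study drug: yes → false
  informed consent signed: no → false
  enrolling site ∈ {B, C, D, E}: B is in the set → true
  systolic BP ≤ 126 mmHg: 195 ≤ 126 is false
  years since diagnosis between 11 years and 21 years: 2 in [11, 21] is false
  enrolling site ∈ {C, D, E}: B is not in the set → false
  eGFR ≥ 18 mL/min: 105 ≥ 18 is true
  age < 85 years: 77 < 85 is true
  HbA1c ≥ 11.6%: 10 ≥ 11.6 is false
  eGFR ≥ 86 mL/min: 105 ≥ 86 is true
  current smoker: no → false
  on anticoagulants: yes → true
  pregnant: yes → true
  NOT current smoker: no → true
Combine:
[1.1.3.1.1] false OR false = false
[1.1.3.1] NOT false = true
[1.1.3] NOT true = false
[1.1] true AND false AND false = false
[1.2.1] false OR false = false
[1.2.2] true OR false OR false = true
[1.2] false AND true = false
[1] false OR false = false
[2.1.1.1] false → true (antecedent false ⇒ implication holds) = true
[2.1.1] NOT true = false
[2.1.2] true → false = false
[2.1] exactly-one(false, false) = false
[2.2.1] true OR false = true
[2.2.2] true AND true AND true = true
[2.2] true AND true = true
[2] false OR true = true
[root] false OR true = true
Overall: true → enrolled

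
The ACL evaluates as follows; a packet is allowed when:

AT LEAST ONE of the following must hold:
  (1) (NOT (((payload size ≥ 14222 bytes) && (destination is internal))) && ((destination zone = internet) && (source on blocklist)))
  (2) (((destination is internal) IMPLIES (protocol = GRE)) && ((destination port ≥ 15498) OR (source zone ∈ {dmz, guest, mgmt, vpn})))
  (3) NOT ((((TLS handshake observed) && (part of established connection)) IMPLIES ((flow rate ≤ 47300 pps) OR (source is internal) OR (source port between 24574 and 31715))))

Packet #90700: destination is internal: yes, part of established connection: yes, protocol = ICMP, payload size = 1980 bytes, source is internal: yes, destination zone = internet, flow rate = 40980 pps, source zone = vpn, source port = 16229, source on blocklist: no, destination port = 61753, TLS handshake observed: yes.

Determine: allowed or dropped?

Dropped

Atomic conditions:
  payload size ≥ 14222 bytes: 1980 ≥ 14222 is false
  destination is internal: yes → true
  destination zone = internet: internet == internet is true
  source on blocklist: no → false
  protocol = GRE: ICMP == GRE is false
  destination port ≥ 15498: 61753 ≥ 15498 is true
  source zone ∈ {dmz, guest, mgmt, vpn}: vpn is in the set → true
  TLS handshake observed: yes → true
  part of established connection: yes → true
  flow rate ≤ 47300 pps: 40980 ≤ 47300 is true
  source is internal: yes → true
  source port between 24574 and 31715: 16229 in [24574, 31715] is false
Combine:
[1.1.1] false AND true = false
[1.1] NOT false = true
[1.2] true AND false = false
[1] true AND false = false
[2.1] true → false = false
[2.2] true OR true = true
[2] false AND true = false
[3.1.1] true AND true = true
[3.1.2] true OR true OR false = true
[3.1] true → true = true
[3] NOT true = false
[root] false OR false OR false = false
Overall: false → dropped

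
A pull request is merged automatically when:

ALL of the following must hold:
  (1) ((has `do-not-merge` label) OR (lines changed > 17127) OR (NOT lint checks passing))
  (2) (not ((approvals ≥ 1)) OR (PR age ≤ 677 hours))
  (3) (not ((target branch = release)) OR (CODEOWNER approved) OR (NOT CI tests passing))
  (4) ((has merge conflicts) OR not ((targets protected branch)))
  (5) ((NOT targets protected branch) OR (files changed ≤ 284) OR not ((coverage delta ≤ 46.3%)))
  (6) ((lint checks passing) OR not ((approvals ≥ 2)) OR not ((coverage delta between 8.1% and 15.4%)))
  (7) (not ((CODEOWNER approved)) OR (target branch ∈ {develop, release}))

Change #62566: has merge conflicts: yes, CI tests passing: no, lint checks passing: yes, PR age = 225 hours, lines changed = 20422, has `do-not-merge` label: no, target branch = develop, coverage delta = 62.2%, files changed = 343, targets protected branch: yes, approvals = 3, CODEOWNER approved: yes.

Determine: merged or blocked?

Merged

Atomic conditions:
  has `do-not-merge` label: no → false
  lines changed > 17127: 20422 > 17127 is true
  NOT lint checks passing: yes → false
  approvals ≥ 1: 3 ≥ 1 is true
  PR age ≤ 677 hours: 225 ≤ 677 is true
  target branch = release: develop == release is false
  CODEOWNER approved: yes → true
  NOT CI tests passing: no → true
  has merge conflicts: yes → true
  targets protected branch: yes → true
  NOT targets protected branch: yes → false
  files changed ≤ 284: 343 ≤ 284 is false
  coverage delta ≤ 46.3%: 62.2 ≤ 46.3 is false
  lint checks passing: yes → true
  approvals ≥ 2: 3 ≥ 2 is true
  coverage delta between 8.1% and 15.4%: 62.2 in [8.1, 15.4] is false
  target branch ∈ {develop, release}: develop is in the set → true
Combine:
[1] false OR true OR false = true
[2.1] NOT true = false
[2] false OR true = true
[3.1] NOT false = true
[3] true OR true OR true = true
[4.2] NOT true = false
[4] true OR false = true
[5.3] NOT false = true
[5] false OR false OR true = true
[6.2] NOT true = false
[6.3] NOT false = true
[6] true OR false OR true = true
[7.1] NOT true = false
[7] false OR true = true
[root] true AND true AND true AND true AND true AND true AND true = true
Overall: true → merged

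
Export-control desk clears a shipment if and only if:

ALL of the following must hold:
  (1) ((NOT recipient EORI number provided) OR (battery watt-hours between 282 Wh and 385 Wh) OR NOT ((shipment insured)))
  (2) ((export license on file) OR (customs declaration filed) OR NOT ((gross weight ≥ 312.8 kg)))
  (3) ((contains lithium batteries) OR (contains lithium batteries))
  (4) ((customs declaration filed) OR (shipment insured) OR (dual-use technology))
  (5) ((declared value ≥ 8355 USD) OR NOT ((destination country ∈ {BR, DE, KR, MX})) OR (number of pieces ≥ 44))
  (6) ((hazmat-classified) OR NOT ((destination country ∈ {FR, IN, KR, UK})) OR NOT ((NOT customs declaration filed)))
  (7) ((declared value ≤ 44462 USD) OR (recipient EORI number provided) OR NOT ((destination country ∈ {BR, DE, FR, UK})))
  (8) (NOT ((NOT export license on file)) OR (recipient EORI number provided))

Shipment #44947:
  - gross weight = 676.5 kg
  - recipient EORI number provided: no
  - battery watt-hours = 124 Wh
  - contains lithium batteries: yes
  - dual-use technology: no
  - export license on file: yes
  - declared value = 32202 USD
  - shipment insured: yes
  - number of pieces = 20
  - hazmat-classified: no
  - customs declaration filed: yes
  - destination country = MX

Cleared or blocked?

Atomic conditions:
  NOT recipient EORI number provided: no → true
  battery watt-hours between 282 Wh and 385 Wh: 124 in [282, 385] is false
  shipment insured: yes → true
  export license on file: yes → true
  customs declaration filed: yes → true
  gross weight ≥ 312.8 kg: 676.5 ≥ 312.8 is true
  contains lithium batteries: yes → true
  dual-use technology: no → false
  declared value ≥ 8355 USD: 32202 ≥ 8355 is true
  destination country ∈ {BR, DE, KR, MX}: MX is in the set → true
  number of pieces ≥ 44: 20 ≥ 44 is false
  hazmat-classified: no → false
  destination country ∈ {FR, IN, KR, UK}: MX is not in the set → false
  NOT customs declaration filed: yes → false
  declared value ≤ 44462 USD: 32202 ≤ 44462 is true
  recipient EORI number provided: no → false
  destination country ∈ {BR, DE, FR, UK}: MX is not in the set → false
  NOT export license on file: yes → false
Combine:
[1.3] NOT true = false
[1] true OR false OR false = true
[2.3] NOT true = false
[2] true OR true OR false = true
[3] true OR true = true
[4] true OR true OR false = true
[5.2] NOT true = false
[5] true OR false OR false = true
[6.2] NOT false = true
[6.3] NOT false = true
[6] false OR true OR true = true
[7.3] NOT false = true
[7] true OR false OR true = true
[8.1] NOT false = true
[8] true OR false = true
[root] true AND true AND true AND true AND true AND true AND true AND true = true
Overall: true → cleared

Cleared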